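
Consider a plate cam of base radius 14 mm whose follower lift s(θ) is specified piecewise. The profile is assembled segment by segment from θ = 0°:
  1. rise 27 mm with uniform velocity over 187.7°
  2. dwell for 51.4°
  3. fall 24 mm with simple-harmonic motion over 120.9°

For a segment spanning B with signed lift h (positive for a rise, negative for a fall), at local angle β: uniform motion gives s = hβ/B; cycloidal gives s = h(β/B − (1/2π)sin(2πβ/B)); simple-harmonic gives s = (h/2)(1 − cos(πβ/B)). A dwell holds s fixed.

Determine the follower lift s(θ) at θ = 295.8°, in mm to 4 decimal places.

seg 1 [0°–187.7°] uniform, h=27: full span → s += 27 → s = 27.0000
seg 2 [187.7°–239.1°] dwell: s stays 27.0000
seg 3 [239.1°–360°] simple-harmonic, h=-24: θ=295.8° here. β=56.7, B=120.9. -24/2·(1 − cos(π·0.4690)) = -10.8325 → s = 16.1675

16.1675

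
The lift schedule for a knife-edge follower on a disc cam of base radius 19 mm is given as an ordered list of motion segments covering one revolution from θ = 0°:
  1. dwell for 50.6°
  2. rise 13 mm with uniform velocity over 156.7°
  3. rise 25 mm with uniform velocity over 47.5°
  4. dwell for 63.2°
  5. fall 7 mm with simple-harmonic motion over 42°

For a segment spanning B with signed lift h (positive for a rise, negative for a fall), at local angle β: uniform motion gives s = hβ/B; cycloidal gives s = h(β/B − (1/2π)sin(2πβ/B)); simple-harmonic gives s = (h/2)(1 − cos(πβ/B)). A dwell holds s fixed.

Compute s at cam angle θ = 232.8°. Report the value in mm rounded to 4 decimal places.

seg 1 [0°–50.6°] dwell: s stays 0.0000
seg 2 [50.6°–207.3°] uniform, h=13: full span → s += 13 → s = 13.0000
seg 3 [207.3°–254.8°] uniform, h=25: θ=232.8° here. β=25.5, B=47.5. 25·25.5/47.5 = 13.4211 → s = 26.4211

26.4211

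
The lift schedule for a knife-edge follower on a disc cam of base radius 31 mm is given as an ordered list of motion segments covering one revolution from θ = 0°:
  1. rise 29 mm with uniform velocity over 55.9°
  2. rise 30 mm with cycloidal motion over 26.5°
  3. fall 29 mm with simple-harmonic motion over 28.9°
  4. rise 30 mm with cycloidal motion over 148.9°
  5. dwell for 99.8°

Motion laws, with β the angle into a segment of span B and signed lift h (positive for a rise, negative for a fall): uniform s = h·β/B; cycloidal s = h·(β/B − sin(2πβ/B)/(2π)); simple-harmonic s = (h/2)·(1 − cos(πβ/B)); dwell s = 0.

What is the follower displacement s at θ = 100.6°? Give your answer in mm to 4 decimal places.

seg 1 [0°–55.9°] uniform, h=29: full span → s += 29 → s = 29.0000
seg 2 [55.9°–82.4°] cycloidal, h=30: full span → s += 30 → s = 59.0000
seg 3 [82.4°–111.3°] simple-harmonic, h=-29: θ=100.6° here. β=18.2, B=28.9. -29/2·(1 − cos(π·0.6298)) = -20.2485 → s = 38.7515

38.7515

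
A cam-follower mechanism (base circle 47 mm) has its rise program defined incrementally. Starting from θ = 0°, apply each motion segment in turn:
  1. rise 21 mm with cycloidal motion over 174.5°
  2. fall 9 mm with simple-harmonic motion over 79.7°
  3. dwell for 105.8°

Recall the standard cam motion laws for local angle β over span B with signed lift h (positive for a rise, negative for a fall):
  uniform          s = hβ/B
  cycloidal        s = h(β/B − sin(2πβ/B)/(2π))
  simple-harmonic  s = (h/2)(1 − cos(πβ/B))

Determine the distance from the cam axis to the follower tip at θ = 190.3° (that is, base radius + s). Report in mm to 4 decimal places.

seg 1 [0°–174.5°] cycloidal, h=21: full span → s += 21 → s = 21.0000
seg 2 [174.5°–254.2°] simple-harmonic, h=-9: θ=190.3° here. β=15.8, B=79.7. -9/2·(1 − cos(π·0.1982)) = -0.8449 → s = 20.1551
radial distance = base radius + s = 47 + 20.1551 = 67.1551

67.1551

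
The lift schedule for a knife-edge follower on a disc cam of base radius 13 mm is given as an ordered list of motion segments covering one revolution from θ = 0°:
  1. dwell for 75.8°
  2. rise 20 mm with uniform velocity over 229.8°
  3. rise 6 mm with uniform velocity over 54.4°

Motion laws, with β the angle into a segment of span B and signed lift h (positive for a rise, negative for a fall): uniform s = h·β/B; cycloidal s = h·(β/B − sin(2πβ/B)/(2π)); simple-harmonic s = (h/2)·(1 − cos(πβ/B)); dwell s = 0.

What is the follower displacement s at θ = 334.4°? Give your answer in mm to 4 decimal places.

seg 1 [0°–75.8°] dwell: s stays 0.0000
seg 2 [75.8°–305.6°] uniform, h=20: full span → s += 20 → s = 20.0000
seg 3 [305.6°–360°] uniform, h=6: θ=334.4° here. β=28.8, B=54.4. 6·28.8/54.4 = 3.1765 → s = 23.1765

23.1765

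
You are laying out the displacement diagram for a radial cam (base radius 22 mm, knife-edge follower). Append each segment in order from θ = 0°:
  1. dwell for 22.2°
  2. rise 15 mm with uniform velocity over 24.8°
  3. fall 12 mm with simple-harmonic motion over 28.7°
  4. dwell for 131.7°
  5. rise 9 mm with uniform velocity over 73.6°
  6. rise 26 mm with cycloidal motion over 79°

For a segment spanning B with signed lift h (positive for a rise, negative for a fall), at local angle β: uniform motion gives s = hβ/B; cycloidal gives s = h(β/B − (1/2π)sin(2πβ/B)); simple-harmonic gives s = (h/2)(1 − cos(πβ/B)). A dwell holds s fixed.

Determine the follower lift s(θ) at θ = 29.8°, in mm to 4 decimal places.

seg 1 [0°–22.2°] dwell: s stays 0.0000
seg 2 [22.2°–47°] uniform, h=15: θ=29.8° here. β=7.6, B=24.8. 15·7.6/24.8 = 4.5968 → s = 4.5968

4.5968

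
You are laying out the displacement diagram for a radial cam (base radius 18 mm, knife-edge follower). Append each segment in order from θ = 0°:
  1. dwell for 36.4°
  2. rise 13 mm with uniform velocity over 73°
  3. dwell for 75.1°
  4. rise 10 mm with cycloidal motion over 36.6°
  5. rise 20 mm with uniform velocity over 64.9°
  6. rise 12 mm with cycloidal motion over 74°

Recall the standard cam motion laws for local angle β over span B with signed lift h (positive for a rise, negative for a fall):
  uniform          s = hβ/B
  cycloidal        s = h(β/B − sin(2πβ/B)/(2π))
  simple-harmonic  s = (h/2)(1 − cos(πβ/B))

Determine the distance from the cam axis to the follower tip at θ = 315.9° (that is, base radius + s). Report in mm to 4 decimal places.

seg 1 [0°–36.4°] dwell: s stays 0.0000
seg 2 [36.4°–109.4°] uniform, h=13: full span → s += 13 → s = 13.0000
seg 3 [109.4°–184.5°] dwell: s stays 13.0000
seg 4 [184.5°–221.1°] cycloidal, h=10: full span → s += 10 → s = 23.0000
seg 5 [221.1°–286°] uniform, h=20: full span → s += 20 → s = 43.0000
seg 6 [286°–360°] cycloidal, h=12: θ=315.9° here. β=29.9, B=74. 12·(0.4041 − sin(2π·0.4041)/(2π)) = 3.7658 → s = 46.7658
radial distance = base radius + s = 18 + 46.7658 = 64.7658

64.7658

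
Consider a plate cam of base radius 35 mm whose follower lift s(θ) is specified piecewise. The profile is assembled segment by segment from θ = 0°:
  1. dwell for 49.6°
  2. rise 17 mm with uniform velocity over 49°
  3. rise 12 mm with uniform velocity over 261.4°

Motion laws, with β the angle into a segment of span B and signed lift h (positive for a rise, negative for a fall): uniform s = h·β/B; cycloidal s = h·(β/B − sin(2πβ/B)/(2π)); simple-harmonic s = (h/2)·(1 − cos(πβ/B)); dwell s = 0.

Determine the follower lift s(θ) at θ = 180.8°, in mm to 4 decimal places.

seg 1 [0°–49.6°] dwell: s stays 0.0000
seg 2 [49.6°–98.6°] uniform, h=17: full span → s += 17 → s = 17.0000
seg 3 [98.6°–360°] uniform, h=12: θ=180.8° here. β=82.2, B=261.4. 12·82.2/261.4 = 3.7735 → s = 20.7735

20.7735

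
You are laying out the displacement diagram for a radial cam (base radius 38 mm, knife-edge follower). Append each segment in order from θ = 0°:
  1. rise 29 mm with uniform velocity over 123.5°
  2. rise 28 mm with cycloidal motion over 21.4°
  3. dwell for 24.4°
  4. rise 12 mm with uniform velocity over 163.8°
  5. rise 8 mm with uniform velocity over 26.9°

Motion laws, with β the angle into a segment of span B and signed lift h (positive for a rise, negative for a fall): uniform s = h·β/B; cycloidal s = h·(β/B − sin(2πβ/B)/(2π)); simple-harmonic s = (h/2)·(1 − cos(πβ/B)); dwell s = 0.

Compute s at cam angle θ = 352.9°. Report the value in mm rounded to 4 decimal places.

seg 1 [0°–123.5°] uniform, h=29: full span → s += 29 → s = 29.0000
seg 2 [123.5°–144.9°] cycloidal, h=28: full span → s += 28 → s = 57.0000
seg 3 [144.9°–169.3°] dwell: s stays 57.0000
seg 4 [169.3°–333.1°] uniform, h=12: full span → s += 12 → s = 69.0000
seg 5 [333.1°–360°] uniform, h=8: θ=352.9° here. β=19.8, B=26.9. 8·19.8/26.9 = 5.8885 → s = 74.8885

74.8885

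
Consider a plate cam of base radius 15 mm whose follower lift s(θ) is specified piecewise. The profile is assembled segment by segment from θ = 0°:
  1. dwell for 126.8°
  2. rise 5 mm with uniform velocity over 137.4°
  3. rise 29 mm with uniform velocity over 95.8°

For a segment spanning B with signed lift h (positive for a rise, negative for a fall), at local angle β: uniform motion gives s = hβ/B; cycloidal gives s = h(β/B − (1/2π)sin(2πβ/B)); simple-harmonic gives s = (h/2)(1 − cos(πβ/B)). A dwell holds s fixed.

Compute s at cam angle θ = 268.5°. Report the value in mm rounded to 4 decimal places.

seg 1 [0°–126.8°] dwell: s stays 0.0000
seg 2 [126.8°–264.2°] uniform, h=5: full span → s += 5 → s = 5.0000
seg 3 [264.2°–360°] uniform, h=29: θ=268.5° here. β=4.3, B=95.8. 29·4.3/95.8 = 1.3017 → s = 6.3017

6.3017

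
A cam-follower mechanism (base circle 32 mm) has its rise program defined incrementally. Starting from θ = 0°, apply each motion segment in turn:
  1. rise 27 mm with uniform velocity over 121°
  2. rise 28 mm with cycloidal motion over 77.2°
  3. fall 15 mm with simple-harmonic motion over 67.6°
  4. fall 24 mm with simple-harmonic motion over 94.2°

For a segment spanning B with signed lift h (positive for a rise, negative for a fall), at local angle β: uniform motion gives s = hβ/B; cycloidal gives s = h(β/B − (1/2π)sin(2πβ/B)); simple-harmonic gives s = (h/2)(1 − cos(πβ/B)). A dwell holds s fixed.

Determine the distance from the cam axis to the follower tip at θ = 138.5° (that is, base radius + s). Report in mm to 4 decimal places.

seg 1 [0°–121°] uniform, h=27: full span → s += 27 → s = 27.0000
seg 2 [121°–198.2°] cycloidal, h=28: θ=138.5° here. β=17.5, B=77.2. 28·(0.2267 − sin(2π·0.2267)/(2π)) = 1.9385 → s = 28.9385
radial distance = base radius + s = 32 + 28.9385 = 60.9385

60.9385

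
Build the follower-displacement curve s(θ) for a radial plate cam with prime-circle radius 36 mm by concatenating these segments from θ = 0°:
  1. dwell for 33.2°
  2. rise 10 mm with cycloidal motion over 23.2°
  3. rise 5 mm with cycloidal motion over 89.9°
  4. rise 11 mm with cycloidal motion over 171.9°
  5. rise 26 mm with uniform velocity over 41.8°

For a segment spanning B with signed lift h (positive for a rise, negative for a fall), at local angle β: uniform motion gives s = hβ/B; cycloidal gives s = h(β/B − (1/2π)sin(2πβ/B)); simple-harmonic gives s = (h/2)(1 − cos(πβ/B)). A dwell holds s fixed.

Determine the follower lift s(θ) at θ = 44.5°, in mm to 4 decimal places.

seg 1 [0°–33.2°] dwell: s stays 0.0000
seg 2 [33.2°–56.4°] cycloidal, h=10: θ=44.5° here. β=11.3, B=23.2. 10·(0.4871 − sin(2π·0.4871)/(2π)) = 4.7415 → s = 4.7415

4.7415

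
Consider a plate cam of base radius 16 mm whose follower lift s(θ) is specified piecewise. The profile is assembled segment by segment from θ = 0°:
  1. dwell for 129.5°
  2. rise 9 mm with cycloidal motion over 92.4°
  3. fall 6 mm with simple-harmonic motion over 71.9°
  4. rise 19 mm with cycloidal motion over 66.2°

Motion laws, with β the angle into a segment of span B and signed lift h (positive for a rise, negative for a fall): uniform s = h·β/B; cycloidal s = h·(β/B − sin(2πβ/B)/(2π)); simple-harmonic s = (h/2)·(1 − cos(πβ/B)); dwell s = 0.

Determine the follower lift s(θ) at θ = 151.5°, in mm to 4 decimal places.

seg 1 [0°–129.5°] dwell: s stays 0.0000
seg 2 [129.5°–221.9°] cycloidal, h=9: θ=151.5° here. β=22, B=92.4. 9·(0.2381 − sin(2π·0.2381)/(2π)) = 0.7145 → s = 0.7145

0.7145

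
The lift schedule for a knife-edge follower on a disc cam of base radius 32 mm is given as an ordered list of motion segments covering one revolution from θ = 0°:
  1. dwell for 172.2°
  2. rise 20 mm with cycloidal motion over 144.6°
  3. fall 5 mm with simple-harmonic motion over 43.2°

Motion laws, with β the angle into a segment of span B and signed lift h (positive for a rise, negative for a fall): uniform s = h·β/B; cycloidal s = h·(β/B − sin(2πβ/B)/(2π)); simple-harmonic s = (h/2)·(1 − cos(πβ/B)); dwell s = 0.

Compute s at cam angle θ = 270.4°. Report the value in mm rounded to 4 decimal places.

seg 1 [0°–172.2°] dwell: s stays 0.0000
seg 2 [172.2°–316.8°] cycloidal, h=20: θ=270.4° here. β=98.2, B=144.6. 20·(0.6791 − sin(2π·0.6791)/(2π)) = 16.4549 → s = 16.4549

16.4549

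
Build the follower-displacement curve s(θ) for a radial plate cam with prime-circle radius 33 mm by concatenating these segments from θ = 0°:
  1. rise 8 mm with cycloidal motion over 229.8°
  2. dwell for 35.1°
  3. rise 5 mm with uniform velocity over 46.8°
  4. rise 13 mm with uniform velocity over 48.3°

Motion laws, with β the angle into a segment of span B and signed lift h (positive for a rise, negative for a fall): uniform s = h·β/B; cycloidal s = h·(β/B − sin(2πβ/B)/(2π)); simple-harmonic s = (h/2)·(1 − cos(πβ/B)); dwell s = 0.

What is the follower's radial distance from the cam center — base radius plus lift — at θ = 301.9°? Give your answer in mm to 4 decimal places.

seg 1 [0°–229.8°] cycloidal, h=8: full span → s += 8 → s = 8.0000
seg 2 [229.8°–264.9°] dwell: s stays 8.0000
seg 3 [264.9°–311.7°] uniform, h=5: θ=301.9° here. β=37, B=46.8. 5·37/46.8 = 3.9530 → s = 11.9530
radial distance = base radius + s = 33 + 11.9530 = 44.9530

44.9530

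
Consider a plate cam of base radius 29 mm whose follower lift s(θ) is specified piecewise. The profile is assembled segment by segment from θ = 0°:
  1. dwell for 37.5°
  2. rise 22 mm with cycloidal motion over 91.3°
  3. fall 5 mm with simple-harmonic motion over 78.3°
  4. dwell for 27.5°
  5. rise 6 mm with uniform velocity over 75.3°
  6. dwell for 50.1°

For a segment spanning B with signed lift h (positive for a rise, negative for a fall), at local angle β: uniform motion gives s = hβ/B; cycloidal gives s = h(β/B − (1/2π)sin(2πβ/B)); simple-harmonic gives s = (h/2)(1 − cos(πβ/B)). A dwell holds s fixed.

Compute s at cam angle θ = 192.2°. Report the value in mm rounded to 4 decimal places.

seg 1 [0°–37.5°] dwell: s stays 0.0000
seg 2 [37.5°–128.8°] cycloidal, h=22: full span → s += 22 → s = 22.0000
seg 3 [128.8°–207.1°] simple-harmonic, h=-5: θ=192.2° here. β=63.4, B=78.3. -5/2·(1 − cos(π·0.8097)) = -4.5664 → s = 17.4336

17.4336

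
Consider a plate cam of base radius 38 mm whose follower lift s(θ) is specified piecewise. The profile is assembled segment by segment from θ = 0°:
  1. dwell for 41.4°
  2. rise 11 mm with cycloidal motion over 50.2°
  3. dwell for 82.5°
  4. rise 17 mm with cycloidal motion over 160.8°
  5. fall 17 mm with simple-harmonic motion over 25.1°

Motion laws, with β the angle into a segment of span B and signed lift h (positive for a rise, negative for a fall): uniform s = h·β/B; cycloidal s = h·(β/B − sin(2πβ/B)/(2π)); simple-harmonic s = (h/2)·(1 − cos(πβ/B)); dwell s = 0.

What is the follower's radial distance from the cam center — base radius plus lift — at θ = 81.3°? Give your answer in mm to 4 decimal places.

seg 1 [0°–41.4°] dwell: s stays 0.0000
seg 2 [41.4°–91.6°] cycloidal, h=11: θ=81.3° here. β=39.9, B=50.2. 11·(0.7948 − sin(2π·0.7948)/(2π)) = 10.4248 → s = 10.4248
radial distance = base radius + s = 38 + 10.4248 = 48.4248

48.4248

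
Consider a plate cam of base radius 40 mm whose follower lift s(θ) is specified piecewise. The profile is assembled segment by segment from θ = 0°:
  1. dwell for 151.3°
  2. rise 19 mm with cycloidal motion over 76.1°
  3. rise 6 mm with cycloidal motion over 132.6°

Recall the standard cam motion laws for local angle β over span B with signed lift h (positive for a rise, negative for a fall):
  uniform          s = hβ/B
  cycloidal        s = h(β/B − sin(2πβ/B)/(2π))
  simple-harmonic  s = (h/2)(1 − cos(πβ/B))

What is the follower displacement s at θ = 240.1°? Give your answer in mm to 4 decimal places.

seg 1 [0°–151.3°] dwell: s stays 0.0000
seg 2 [151.3°–227.4°] cycloidal, h=19: full span → s += 19 → s = 19.0000
seg 3 [227.4°–360°] cycloidal, h=6: θ=240.1° here. β=12.7, B=132.6. 6·(0.0958 − sin(2π·0.0958)/(2π)) = 0.0341 → s = 19.0341

19.0341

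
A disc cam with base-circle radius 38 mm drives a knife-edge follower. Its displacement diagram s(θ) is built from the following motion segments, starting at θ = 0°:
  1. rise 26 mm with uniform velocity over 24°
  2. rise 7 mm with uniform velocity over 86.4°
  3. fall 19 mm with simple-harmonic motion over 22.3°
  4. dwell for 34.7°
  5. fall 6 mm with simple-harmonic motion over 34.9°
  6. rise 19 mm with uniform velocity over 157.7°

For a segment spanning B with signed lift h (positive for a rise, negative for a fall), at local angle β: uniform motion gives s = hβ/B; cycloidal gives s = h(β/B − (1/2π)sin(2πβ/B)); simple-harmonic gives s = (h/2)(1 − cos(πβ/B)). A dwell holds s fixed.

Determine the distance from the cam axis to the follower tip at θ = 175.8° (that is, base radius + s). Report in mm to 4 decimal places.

seg 1 [0°–24°] uniform, h=26: full span → s += 26 → s = 26.0000
seg 2 [24°–110.4°] uniform, h=7: full span → s += 7 → s = 33.0000
seg 3 [110.4°–132.7°] simple-harmonic, h=-19: full span → s += -19 → s = 14.0000
seg 4 [132.7°–167.4°] dwell: s stays 14.0000
seg 5 [167.4°–202.3°] simple-harmonic, h=-6: θ=175.8° here. β=8.4, B=34.9. -6/2·(1 − cos(π·0.2407)) = -0.8175 → s = 13.1825
radial distance = base radius + s = 38 + 13.1825 = 51.1825

51.1825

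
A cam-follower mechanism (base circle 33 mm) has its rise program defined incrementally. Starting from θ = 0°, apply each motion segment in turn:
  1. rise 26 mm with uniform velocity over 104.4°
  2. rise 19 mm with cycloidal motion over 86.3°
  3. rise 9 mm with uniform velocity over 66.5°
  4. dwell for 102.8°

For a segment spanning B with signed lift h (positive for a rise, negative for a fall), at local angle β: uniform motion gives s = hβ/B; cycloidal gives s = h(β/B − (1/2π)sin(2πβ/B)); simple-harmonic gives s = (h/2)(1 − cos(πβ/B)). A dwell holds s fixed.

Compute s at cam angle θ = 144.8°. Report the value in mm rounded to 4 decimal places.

seg 1 [0°–104.4°] uniform, h=26: full span → s += 26 → s = 26.0000
seg 2 [104.4°–190.7°] cycloidal, h=19: θ=144.8° here. β=40.4, B=86.3. 19·(0.4681 − sin(2π·0.4681)/(2π)) = 8.2931 → s = 34.2931

34.2931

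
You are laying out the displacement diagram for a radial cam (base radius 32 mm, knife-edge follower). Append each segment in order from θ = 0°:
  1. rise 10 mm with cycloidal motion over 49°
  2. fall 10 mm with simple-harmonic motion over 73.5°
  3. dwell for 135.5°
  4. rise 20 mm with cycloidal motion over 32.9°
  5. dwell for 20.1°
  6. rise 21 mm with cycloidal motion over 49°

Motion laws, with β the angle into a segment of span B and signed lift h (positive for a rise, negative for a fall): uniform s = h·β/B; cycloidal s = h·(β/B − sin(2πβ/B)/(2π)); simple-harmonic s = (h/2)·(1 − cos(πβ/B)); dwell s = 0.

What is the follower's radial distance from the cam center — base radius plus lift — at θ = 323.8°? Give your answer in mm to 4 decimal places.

seg 1 [0°–49°] cycloidal, h=10: full span → s += 10 → s = 10.0000
seg 2 [49°–122.5°] simple-harmonic, h=-10: full span → s += -10 → s = 0.0000
seg 3 [122.5°–258°] dwell: s stays 0.0000
seg 4 [258°–290.9°] cycloidal, h=20: full span → s += 20 → s = 20.0000
seg 5 [290.9°–311°] dwell: s stays 20.0000
seg 6 [311°–360°] cycloidal, h=21: θ=323.8° here. β=12.8, B=49. 21·(0.2612 − sin(2π·0.2612)/(2π)) = 2.1518 → s = 22.1518
radial distance = base radius + s = 32 + 22.1518 = 54.1518

54.1518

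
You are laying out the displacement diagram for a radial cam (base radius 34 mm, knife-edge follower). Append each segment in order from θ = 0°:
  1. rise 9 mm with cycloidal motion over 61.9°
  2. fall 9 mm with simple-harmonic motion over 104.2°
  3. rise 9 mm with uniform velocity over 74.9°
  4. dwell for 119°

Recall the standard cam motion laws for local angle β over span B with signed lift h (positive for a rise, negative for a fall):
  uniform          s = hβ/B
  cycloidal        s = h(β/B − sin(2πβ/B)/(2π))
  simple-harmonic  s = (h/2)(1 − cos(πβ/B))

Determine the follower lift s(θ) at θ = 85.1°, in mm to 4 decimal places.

seg 1 [0°–61.9°] cycloidal, h=9: full span → s += 9 → s = 9.0000
seg 2 [61.9°–166.1°] simple-harmonic, h=-9: θ=85.1° here. β=23.2, B=104.2. -9/2·(1 − cos(π·0.2226)) = -1.0567 → s = 7.9433

7.9433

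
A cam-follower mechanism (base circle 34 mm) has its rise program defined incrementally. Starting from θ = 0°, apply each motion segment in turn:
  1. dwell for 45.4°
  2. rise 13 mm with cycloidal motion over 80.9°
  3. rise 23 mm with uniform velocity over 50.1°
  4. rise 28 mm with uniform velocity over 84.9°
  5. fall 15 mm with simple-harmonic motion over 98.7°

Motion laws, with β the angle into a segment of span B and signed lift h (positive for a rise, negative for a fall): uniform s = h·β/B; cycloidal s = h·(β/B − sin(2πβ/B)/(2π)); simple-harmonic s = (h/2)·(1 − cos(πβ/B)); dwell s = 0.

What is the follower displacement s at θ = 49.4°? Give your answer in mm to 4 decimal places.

seg 1 [0°–45.4°] dwell: s stays 0.0000
seg 2 [45.4°–126.3°] cycloidal, h=13: θ=49.4° here. β=4, B=80.9. 13·(0.0494 − sin(2π·0.0494)/(2π)) = 0.0103 → s = 0.0103

0.0103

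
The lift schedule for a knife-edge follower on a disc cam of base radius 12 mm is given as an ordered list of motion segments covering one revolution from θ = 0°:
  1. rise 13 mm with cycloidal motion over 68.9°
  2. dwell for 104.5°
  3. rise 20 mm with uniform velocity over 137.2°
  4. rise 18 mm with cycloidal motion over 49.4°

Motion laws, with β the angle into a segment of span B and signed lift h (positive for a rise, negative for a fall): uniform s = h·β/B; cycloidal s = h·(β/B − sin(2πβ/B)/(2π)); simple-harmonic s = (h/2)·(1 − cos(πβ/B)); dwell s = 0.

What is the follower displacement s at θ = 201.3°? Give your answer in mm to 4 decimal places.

seg 1 [0°–68.9°] cycloidal, h=13: full span → s += 13 → s = 13.0000
seg 2 [68.9°–173.4°] dwell: s stays 13.0000
seg 3 [173.4°–310.6°] uniform, h=20: θ=201.3° here. β=27.9, B=137.2. 20·27.9/137.2 = 4.0671 → s = 17.0671

17.0671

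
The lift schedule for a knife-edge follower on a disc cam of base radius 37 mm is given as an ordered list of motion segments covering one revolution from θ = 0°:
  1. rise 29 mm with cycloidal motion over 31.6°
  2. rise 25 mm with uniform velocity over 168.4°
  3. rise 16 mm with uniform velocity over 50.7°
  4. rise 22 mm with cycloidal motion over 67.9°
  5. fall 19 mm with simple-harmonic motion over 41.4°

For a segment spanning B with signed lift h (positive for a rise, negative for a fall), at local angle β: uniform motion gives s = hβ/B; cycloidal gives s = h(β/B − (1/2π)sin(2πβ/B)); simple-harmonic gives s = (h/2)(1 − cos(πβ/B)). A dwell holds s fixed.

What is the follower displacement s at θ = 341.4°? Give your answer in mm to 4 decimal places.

seg 1 [0°–31.6°] cycloidal, h=29: full span → s += 29 → s = 29.0000
seg 2 [31.6°–200°] uniform, h=25: full span → s += 25 → s = 54.0000
seg 3 [200°–250.7°] uniform, h=16: full span → s += 16 → s = 70.0000
seg 4 [250.7°–318.6°] cycloidal, h=22: full span → s += 22 → s = 92.0000
seg 5 [318.6°–360°] simple-harmonic, h=-19: θ=341.4° here. β=22.8, B=41.4. -19/2·(1 − cos(π·0.5507)) = -11.0075 → s = 80.9925

80.9925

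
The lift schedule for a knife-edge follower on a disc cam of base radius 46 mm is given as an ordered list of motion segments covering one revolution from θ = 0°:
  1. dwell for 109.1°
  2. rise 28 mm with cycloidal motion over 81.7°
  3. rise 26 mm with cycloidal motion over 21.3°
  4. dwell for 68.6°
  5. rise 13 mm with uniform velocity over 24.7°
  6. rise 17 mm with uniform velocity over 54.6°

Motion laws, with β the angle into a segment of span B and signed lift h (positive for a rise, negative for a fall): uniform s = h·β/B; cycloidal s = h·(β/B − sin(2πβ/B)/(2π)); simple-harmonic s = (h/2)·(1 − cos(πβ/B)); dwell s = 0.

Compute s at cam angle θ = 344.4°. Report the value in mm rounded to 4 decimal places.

seg 1 [0°–109.1°] dwell: s stays 0.0000
seg 2 [109.1°–190.8°] cycloidal, h=28: full span → s += 28 → s = 28.0000
seg 3 [190.8°–212.1°] cycloidal, h=26: full span → s += 26 → s = 54.0000
seg 4 [212.1°–280.7°] dwell: s stays 54.0000
seg 5 [280.7°–305.4°] uniform, h=13: full span → s += 13 → s = 67.0000
seg 6 [305.4°–360°] uniform, h=17: θ=344.4° here. β=39, B=54.6. 17·39/54.6 = 12.1429 → s = 79.1429

79.1429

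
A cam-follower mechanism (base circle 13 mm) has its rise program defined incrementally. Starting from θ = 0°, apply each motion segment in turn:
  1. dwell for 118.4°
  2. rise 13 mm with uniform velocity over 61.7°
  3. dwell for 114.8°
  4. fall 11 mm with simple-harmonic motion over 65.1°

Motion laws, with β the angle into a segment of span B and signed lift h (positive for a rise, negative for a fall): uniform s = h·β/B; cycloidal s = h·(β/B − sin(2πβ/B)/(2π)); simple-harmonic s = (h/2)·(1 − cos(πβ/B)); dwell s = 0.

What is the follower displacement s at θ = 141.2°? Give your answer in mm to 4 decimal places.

seg 1 [0°–118.4°] dwell: s stays 0.0000
seg 2 [118.4°–180.1°] uniform, h=13: θ=141.2° here. β=22.8, B=61.7. 13·22.8/61.7 = 4.8039 → s = 4.8039

4.8039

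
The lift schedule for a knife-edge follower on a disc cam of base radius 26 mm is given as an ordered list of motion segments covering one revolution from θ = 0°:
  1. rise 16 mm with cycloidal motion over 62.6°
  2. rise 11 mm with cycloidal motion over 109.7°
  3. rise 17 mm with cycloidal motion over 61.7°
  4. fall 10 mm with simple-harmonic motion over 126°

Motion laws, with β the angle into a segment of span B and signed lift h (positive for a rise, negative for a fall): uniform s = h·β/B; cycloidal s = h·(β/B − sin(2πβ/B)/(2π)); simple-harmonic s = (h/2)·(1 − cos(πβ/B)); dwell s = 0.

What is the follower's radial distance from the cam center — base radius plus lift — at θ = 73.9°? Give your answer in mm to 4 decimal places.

seg 1 [0°–62.6°] cycloidal, h=16: full span → s += 16 → s = 16.0000
seg 2 [62.6°–172.3°] cycloidal, h=11: θ=73.9° here. β=11.3, B=109.7. 11·(0.1030 − sin(2π·0.1030)/(2π)) = 0.0775 → s = 16.0775
radial distance = base radius + s = 26 + 16.0775 = 42.0775

42.0775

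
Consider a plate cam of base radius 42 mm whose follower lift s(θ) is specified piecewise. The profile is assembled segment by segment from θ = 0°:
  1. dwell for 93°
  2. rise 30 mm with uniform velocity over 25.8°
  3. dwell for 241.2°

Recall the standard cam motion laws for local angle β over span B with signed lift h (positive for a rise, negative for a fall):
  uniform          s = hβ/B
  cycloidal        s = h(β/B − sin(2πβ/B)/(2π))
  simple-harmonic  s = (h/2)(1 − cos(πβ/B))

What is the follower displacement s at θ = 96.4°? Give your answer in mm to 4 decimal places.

seg 1 [0°–93°] dwell: s stays 0.0000
seg 2 [93°–118.8°] uniform, h=30: θ=96.4° here. β=3.4, B=25.8. 30·3.4/25.8 = 3.9535 → s = 3.9535

3.9535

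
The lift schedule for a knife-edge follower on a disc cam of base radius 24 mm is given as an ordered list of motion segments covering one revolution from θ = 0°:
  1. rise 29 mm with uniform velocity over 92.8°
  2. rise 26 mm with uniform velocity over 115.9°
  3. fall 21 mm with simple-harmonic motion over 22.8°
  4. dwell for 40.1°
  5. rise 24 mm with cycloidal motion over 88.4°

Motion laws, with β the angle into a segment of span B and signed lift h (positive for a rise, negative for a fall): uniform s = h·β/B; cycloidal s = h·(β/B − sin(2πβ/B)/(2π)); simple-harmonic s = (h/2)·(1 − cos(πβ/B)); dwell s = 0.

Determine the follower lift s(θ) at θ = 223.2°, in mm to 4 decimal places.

seg 1 [0°–92.8°] uniform, h=29: full span → s += 29 → s = 29.0000
seg 2 [92.8°–208.7°] uniform, h=26: full span → s += 26 → s = 55.0000
seg 3 [208.7°–231.5°] simple-harmonic, h=-21: θ=223.2° here. β=14.5, B=22.8. -21/2·(1 − cos(π·0.6360)) = -14.8499 → s = 40.1501

40.1501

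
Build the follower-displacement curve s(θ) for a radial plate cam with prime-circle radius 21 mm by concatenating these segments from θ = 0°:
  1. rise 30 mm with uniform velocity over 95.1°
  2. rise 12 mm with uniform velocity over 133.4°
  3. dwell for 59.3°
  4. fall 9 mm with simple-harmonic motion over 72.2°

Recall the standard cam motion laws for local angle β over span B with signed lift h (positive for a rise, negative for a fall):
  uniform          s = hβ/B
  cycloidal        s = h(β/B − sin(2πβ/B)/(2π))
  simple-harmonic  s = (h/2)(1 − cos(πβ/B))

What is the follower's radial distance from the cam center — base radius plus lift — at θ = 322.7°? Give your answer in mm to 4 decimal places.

seg 1 [0°–95.1°] uniform, h=30: full span → s += 30 → s = 30.0000
seg 2 [95.1°–228.5°] uniform, h=12: full span → s += 12 → s = 42.0000
seg 3 [228.5°–287.8°] dwell: s stays 42.0000
seg 4 [287.8°–360°] simple-harmonic, h=-9: θ=322.7° here. β=34.9, B=72.2. -9/2·(1 − cos(π·0.4834)) = -4.2651 → s = 37.7349
radial distance = base radius + s = 21 + 37.7349 = 58.7349

58.7349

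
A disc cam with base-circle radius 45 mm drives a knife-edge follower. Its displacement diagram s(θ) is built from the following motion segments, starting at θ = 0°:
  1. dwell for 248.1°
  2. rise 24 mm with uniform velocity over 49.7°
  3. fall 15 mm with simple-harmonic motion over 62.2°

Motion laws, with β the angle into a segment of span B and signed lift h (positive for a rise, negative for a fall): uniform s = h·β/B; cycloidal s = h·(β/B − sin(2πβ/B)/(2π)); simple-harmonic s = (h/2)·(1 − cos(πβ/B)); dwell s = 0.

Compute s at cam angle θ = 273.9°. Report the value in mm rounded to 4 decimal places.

seg 1 [0°–248.1°] dwell: s stays 0.0000
seg 2 [248.1°–297.8°] uniform, h=24: θ=273.9° here. β=25.8, B=49.7. 24·25.8/49.7 = 12.4588 → s = 12.4588

12.4588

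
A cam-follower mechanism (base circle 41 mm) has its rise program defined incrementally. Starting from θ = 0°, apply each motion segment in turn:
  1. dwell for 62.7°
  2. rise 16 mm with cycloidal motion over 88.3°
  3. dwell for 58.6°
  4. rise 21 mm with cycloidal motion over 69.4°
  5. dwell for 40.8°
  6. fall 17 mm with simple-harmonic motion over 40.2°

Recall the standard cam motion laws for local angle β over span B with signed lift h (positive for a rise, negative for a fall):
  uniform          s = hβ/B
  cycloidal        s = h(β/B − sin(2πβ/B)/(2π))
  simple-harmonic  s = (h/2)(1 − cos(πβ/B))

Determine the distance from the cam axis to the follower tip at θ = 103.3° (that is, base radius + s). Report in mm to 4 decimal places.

seg 1 [0°–62.7°] dwell: s stays 0.0000
seg 2 [62.7°–151°] cycloidal, h=16: θ=103.3° here. β=40.6, B=88.3. 16·(0.4598 − sin(2π·0.4598)/(2π)) = 6.7203 → s = 6.7203
radial distance = base radius + s = 41 + 6.7203 = 47.7203

47.7203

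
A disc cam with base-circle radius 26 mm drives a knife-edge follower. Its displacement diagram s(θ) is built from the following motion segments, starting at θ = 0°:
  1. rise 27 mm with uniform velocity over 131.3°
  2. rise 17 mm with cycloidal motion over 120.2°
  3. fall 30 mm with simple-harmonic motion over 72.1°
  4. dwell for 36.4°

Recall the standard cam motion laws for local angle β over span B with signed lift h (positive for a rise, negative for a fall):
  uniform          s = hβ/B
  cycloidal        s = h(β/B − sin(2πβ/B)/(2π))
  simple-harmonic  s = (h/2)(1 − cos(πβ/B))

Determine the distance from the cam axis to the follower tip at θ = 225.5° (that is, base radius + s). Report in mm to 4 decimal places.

seg 1 [0°–131.3°] uniform, h=27: full span → s += 27 → s = 27.0000
seg 2 [131.3°–251.5°] cycloidal, h=17: θ=225.5° here. β=94.2, B=120.2. 17·(0.7837 − sin(2π·0.7837)/(2π)) = 15.9680 → s = 42.9680
radial distance = base radius + s = 26 + 42.9680 = 68.9680

68.9680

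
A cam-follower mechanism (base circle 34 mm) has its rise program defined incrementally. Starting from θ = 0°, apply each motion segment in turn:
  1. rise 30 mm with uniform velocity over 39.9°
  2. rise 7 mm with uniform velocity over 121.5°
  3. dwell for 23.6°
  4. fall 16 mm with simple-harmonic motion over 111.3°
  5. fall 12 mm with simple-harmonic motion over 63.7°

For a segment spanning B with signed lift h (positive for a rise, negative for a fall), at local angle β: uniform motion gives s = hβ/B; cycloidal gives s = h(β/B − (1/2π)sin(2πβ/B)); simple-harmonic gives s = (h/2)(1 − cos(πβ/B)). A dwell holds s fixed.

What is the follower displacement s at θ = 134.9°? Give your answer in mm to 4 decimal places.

seg 1 [0°–39.9°] uniform, h=30: full span → s += 30 → s = 30.0000
seg 2 [39.9°–161.4°] uniform, h=7: θ=134.9° here. β=95, B=121.5. 7·95/121.5 = 5.4733 → s = 35.4733

35.4733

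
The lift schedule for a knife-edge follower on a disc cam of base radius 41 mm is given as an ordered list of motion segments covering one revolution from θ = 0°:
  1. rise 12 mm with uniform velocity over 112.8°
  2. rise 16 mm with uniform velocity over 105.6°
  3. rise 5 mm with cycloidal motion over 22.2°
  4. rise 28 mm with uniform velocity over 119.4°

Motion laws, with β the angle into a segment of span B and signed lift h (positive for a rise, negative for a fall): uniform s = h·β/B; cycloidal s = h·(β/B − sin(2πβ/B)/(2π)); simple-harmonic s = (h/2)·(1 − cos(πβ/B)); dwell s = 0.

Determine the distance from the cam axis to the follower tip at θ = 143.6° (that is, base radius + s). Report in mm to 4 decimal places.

seg 1 [0°–112.8°] uniform, h=12: full span → s += 12 → s = 12.0000
seg 2 [112.8°–218.4°] uniform, h=16: θ=143.6° here. β=30.8, B=105.6. 16·30.8/105.6 = 4.6667 → s = 16.6667
radial distance = base radius + s = 41 + 16.6667 = 57.6667

57.6667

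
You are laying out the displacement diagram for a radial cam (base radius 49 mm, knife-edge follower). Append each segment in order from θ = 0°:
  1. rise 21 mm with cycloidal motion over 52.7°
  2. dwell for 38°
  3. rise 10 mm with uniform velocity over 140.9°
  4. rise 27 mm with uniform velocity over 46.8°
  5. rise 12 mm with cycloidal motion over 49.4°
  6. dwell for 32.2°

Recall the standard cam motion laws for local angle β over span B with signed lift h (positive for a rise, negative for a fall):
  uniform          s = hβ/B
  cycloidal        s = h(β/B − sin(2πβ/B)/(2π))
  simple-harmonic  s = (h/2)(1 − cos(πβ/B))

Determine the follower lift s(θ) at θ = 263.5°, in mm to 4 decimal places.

seg 1 [0°–52.7°] cycloidal, h=21: full span → s += 21 → s = 21.0000
seg 2 [52.7°–90.7°] dwell: s stays 21.0000
seg 3 [90.7°–231.6°] uniform, h=10: full span → s += 10 → s = 31.0000
seg 4 [231.6°–278.4°] uniform, h=27: θ=263.5° here. β=31.9, B=46.8. 27·31.9/46.8 = 18.4038 → s = 49.4038

49.4038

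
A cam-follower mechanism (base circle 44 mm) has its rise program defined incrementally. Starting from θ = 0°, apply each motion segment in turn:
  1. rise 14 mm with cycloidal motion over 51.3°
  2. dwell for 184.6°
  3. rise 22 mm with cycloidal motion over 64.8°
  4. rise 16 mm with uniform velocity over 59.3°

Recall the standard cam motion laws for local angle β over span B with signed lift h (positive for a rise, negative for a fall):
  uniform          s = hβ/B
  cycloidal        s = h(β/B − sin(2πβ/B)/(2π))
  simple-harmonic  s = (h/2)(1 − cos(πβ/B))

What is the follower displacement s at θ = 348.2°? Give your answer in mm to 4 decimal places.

seg 1 [0°–51.3°] cycloidal, h=14: full span → s += 14 → s = 14.0000
seg 2 [51.3°–235.9°] dwell: s stays 14.0000
seg 3 [235.9°–300.7°] cycloidal, h=22: full span → s += 22 → s = 36.0000
seg 4 [300.7°–360°] uniform, h=16: θ=348.2° here. β=47.5, B=59.3. 16·47.5/59.3 = 12.8162 → s = 48.8162

48.8162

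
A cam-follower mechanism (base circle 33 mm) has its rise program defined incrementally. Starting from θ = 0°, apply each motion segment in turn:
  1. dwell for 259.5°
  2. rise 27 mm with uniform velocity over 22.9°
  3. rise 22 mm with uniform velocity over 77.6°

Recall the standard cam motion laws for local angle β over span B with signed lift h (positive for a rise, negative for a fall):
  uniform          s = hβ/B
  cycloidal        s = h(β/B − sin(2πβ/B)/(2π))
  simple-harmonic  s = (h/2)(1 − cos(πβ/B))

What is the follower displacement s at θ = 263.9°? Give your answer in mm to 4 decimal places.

seg 1 [0°–259.5°] dwell: s stays 0.0000
seg 2 [259.5°–282.4°] uniform, h=27: θ=263.9° here. β=4.4, B=22.9. 27·4.4/22.9 = 5.1878 → s = 5.1878

5.1878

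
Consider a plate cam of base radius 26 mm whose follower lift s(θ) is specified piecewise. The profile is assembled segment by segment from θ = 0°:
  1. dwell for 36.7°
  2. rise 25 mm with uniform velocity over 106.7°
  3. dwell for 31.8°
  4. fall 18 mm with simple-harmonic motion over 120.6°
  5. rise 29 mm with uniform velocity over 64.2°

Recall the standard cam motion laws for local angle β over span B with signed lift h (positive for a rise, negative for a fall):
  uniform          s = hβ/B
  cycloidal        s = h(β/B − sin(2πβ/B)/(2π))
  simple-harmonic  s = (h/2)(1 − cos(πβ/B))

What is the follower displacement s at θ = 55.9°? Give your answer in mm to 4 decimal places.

seg 1 [0°–36.7°] dwell: s stays 0.0000
seg 2 [36.7°–143.4°] uniform, h=25: θ=55.9° here. β=19.2, B=106.7. 25·19.2/106.7 = 4.4986 → s = 4.4986

4.4986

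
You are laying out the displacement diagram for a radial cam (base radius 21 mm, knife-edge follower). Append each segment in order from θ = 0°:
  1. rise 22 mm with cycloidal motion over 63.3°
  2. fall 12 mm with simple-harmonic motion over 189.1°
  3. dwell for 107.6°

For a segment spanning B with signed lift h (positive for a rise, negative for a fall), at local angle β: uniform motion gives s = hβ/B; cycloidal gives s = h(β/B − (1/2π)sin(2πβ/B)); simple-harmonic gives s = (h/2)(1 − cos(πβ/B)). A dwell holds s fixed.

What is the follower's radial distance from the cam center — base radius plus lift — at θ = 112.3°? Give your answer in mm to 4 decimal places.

seg 1 [0°–63.3°] cycloidal, h=22: full span → s += 22 → s = 22.0000
seg 2 [63.3°–252.4°] simple-harmonic, h=-12: θ=112.3° here. β=49, B=189.1. -12/2·(1 − cos(π·0.2591)) = -1.8807 → s = 20.1193
radial distance = base radius + s = 21 + 20.1193 = 41.1193

41.1193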